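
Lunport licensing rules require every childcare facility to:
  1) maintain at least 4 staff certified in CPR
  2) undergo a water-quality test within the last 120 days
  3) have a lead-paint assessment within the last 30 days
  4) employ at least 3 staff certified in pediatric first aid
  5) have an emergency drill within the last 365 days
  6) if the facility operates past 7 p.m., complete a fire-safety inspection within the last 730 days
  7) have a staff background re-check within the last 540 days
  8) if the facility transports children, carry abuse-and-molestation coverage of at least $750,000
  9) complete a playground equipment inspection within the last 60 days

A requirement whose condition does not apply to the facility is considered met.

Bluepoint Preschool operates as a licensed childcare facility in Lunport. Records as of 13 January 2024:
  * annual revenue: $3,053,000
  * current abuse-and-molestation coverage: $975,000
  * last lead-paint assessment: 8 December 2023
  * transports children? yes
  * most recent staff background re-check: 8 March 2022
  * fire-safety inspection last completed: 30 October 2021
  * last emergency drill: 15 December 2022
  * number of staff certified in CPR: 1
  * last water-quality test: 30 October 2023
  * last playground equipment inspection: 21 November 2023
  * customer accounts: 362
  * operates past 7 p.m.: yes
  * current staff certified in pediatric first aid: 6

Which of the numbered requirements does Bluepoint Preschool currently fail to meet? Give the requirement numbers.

1, 3, 5, 6, 7

1. staff certified in CPR 1 < 4 → not met
2. water-quality test 75 days ago vs limit 120 → met
3. lead-paint assessment 36 days ago vs limit 30 → not met
4. staff certified in pediatric first aid 6 ≥ 3 → met
5. emergency drill 394 days ago vs limit 365 → not met
6. condition 'operates past 7 p.m.' holds; fire-safety inspection 805 days ago vs limit 730 → not met
7. staff background re-check 676 days ago vs limit 540 → not met
8. condition 'transports children' holds; abuse-and-molestation coverage $975,000 ≥ $750,000 → met
9. playground equipment inspection 53 days ago vs limit 60 → met
Not met: 1, 3, 5, 6, 7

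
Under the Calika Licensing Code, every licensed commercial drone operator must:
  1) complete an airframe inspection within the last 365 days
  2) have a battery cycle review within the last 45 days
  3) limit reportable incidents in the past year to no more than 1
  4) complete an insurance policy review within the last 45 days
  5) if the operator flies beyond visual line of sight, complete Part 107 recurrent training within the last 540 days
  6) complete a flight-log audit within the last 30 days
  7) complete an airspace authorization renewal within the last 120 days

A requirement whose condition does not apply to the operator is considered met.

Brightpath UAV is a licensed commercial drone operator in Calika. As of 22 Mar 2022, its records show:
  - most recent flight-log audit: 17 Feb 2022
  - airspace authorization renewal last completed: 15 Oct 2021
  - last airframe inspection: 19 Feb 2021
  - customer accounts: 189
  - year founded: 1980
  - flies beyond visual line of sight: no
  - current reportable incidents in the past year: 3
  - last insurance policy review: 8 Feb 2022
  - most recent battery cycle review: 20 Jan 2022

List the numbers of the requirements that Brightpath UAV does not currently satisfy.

1. airframe inspection 396 days ago vs limit 365 → not met
2. battery cycle review 61 days ago vs limit 45 → not met
3. reportable incidents in the past year 3 > 1 → not met
4. insurance policy review 42 days ago vs limit 45 → met
5. condition 'flies beyond visual line of sight' does not hold → requirement n/a → met
6. flight-log audit 33 days ago vs limit 30 → not met
7. airspace authorization renewal 158 days ago vs limit 120 → not met
Not met: 1, 2, 3, 6, 7

1, 2, 3, 6, 7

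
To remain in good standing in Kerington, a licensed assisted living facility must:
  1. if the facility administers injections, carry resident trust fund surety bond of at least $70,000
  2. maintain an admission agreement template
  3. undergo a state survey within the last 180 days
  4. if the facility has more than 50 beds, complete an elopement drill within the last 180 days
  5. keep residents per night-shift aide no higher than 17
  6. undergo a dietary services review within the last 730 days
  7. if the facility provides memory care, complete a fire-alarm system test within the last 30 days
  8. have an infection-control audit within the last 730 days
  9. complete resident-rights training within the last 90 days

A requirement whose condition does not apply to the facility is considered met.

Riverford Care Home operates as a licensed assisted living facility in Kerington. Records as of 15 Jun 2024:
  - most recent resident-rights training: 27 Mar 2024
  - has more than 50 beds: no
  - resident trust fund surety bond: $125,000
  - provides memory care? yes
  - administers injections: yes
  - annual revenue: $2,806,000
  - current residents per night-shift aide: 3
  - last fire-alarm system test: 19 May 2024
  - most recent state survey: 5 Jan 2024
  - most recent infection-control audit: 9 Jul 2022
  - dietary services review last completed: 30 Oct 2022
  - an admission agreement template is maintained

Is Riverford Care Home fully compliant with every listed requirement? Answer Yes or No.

Yes

1. condition 'administers injections' holds; resident trust fund surety bond $125,000 ≥ $70,000 → met
2. admission agreement template present → met
3. state survey 162 days ago vs limit 180 → met
4. condition 'has more than 50 beds' does not hold → requirement n/a → met
5. residents per night-shift aide 3 ≤ 17 → met
6. dietary services review 594 days ago vs limit 730 → met
7. condition 'provides memory care' holds; fire-alarm system test 27 days ago vs limit 30 → met
8. infection-control audit 707 days ago vs limit 730 → met
9. resident-rights training 80 days ago vs limit 90 → met
All met.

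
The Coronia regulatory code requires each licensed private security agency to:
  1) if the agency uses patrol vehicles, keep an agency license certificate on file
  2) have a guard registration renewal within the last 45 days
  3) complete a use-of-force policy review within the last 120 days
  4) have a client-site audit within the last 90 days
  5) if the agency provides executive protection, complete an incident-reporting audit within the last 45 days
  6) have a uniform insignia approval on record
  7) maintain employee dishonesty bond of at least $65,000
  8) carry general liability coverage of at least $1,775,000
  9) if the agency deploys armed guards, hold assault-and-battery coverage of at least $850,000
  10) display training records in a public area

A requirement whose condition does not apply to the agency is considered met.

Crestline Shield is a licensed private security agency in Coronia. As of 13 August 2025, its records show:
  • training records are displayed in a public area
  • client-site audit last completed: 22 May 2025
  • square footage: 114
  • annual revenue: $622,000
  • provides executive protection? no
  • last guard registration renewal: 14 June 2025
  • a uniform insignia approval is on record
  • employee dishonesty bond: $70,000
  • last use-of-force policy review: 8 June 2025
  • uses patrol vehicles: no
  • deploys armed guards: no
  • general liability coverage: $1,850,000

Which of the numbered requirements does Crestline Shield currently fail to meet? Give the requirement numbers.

1. condition 'uses patrol vehicles' does not hold → requirement n/a → met
2. guard registration renewal 60 days ago vs limit 45 → not met
3. use-of-force policy review 66 days ago vs limit 120 → met
4. client-site audit 83 days ago vs limit 90 → met
5. condition 'provides executive protection' does not hold → requirement n/a → met
6. uniform insignia approval present → met
7. employee dishonesty bond $70,000 ≥ $65,000 → met
8. general liability coverage $1,850,000 ≥ $1,775,000 → met
9. condition 'deploys armed guards' does not hold → requirement n/a → met
10. training records present → met
Not met: 2

2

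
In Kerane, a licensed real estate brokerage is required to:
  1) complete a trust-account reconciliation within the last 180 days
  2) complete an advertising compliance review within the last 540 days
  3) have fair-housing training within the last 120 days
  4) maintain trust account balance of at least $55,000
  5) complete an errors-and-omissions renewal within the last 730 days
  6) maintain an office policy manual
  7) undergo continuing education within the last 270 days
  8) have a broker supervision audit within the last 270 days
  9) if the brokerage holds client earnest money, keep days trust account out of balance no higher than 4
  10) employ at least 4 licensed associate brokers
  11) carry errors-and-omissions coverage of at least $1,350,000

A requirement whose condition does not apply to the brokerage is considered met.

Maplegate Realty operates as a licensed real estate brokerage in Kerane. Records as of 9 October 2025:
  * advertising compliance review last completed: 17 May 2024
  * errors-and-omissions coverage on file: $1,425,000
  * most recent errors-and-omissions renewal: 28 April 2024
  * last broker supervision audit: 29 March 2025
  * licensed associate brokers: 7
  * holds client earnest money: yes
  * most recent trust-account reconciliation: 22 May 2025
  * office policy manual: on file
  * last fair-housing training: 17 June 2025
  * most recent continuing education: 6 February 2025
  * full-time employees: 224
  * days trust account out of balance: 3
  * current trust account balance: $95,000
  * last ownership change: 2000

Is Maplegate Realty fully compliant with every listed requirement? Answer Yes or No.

1. trust-account reconciliation 140 days ago vs limit 180 → met
2. advertising compliance review 510 days ago vs limit 540 → met
3. fair-housing training 114 days ago vs limit 120 → met
4. trust account balance $95,000 ≥ $55,000 → met
5. errors-and-omissions renewal 529 days ago vs limit 730 → met
6. office policy manual present → met
7. continuing education 245 days ago vs limit 270 → met
8. broker supervision audit 194 days ago vs limit 270 → met
9. condition 'holds client earnest money' holds; days trust account out of balance 3 ≤ 4 → met
10. licensed associate brokers 7 ≥ 4 → met
11. errors-and-omissions coverage $1,425,000 ≥ $1,350,000 → met
All met.

Yes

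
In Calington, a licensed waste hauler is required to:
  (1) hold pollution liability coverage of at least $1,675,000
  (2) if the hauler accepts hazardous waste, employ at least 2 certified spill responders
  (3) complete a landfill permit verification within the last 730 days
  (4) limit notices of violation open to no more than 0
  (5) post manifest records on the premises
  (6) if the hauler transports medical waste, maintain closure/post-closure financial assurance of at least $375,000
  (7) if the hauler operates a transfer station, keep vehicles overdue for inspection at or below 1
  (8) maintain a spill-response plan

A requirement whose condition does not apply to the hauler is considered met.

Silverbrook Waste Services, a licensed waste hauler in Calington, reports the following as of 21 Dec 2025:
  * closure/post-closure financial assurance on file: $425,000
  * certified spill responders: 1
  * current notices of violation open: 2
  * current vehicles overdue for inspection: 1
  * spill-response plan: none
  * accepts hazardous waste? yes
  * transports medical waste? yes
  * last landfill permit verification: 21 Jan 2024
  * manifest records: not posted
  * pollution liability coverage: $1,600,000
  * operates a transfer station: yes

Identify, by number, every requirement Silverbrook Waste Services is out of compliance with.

1. pollution liability coverage $1,600,000 < $1,675,000 → not met
2. condition 'accepts hazardous waste' holds; certified spill responders 1 < 2 → not met
3. landfill permit verification 700 days ago vs limit 730 → met
4. notices of violation open 2 > 0 → not met
5. manifest records absent → not met
6. condition 'transports medical waste' holds; closure/post-closure financial assurance $425,000 ≥ $375,000 → met
7. condition 'operates a transfer station' holds; vehicles overdue for inspection 1 ≤ 1 → met
8. spill-response plan absent → not met
Not met: 1, 2, 4, 5, 8

1, 2, 4, 5, 8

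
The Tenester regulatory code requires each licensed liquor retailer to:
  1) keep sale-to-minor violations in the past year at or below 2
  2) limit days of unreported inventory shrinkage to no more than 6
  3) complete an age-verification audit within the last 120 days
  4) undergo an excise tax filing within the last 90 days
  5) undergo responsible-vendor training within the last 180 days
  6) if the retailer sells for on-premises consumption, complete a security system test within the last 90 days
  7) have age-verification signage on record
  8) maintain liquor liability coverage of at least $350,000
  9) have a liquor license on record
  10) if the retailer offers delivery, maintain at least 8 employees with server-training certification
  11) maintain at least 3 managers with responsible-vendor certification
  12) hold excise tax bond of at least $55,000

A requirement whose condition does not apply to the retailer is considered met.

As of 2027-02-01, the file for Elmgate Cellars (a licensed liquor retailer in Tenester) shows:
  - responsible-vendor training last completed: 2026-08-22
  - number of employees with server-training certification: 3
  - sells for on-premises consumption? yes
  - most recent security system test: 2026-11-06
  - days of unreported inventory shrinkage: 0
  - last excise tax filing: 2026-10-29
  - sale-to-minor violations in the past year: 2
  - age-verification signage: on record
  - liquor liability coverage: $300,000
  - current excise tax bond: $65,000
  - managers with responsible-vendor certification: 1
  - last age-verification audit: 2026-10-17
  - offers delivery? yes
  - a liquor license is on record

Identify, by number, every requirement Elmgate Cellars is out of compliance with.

1. sale-to-minor violations in the past year 2 ≤ 2 → met
2. days of unreported inventory shrinkage 0 ≤ 6 → met
3. age-verification audit 107 days ago vs limit 120 → met
4. excise tax filing 95 days ago vs limit 90 → not met
5. responsible-vendor training 163 days ago vs limit 180 → met
6. condition 'sells for on-premises consumption' holds; security system test 87 days ago vs limit 90 → met
7. age-verification signage present → met
8. liquor liability coverage $300,000 < $350,000 → not met
9. liquor license present → met
10. condition 'offers delivery' holds; employees with server-training certification 3 < 8 → not met
11. managers with responsible-vendor certification 1 < 3 → not met
12. excise tax bond $65,000 ≥ $55,000 → met
Not met: 4, 8, 10, 11

4, 8, 10, 11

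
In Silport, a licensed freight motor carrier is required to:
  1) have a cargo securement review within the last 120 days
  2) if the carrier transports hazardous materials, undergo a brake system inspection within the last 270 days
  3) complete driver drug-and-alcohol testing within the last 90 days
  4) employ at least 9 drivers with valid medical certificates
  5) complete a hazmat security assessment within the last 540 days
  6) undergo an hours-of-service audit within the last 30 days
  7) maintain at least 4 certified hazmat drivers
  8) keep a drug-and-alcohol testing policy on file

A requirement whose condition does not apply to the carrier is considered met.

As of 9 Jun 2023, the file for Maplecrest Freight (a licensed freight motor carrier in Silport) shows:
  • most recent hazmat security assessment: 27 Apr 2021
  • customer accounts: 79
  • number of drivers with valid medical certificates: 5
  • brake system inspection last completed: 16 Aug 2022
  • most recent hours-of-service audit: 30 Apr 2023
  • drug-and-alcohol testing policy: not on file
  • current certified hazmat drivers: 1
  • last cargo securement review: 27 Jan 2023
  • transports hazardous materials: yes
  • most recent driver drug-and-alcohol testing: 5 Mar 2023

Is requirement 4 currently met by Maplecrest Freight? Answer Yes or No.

4. drivers with valid medical certificates 5 < 9 → not met

No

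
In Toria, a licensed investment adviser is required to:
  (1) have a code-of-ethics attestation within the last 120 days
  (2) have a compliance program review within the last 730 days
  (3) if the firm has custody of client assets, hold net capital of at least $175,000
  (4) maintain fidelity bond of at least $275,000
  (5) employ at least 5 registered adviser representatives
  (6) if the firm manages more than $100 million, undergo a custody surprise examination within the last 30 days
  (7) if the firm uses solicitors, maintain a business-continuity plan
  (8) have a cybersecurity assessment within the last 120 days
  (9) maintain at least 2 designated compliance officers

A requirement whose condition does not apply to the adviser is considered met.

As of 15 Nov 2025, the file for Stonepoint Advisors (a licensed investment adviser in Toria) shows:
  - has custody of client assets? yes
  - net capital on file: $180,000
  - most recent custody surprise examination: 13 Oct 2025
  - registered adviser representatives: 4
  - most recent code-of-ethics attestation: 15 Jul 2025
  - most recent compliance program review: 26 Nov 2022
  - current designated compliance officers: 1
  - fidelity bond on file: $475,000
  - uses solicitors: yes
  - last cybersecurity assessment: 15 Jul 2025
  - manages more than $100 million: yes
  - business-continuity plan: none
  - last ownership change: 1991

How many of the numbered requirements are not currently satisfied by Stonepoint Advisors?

7

1. code-of-ethics attestation 123 days ago vs limit 120 → not met
2. compliance program review 1085 days ago vs limit 730 → not met
3. condition 'has custody of client assets' holds; net capital $180,000 ≥ $175,000 → met
4. fidelity bond $475,000 ≥ $275,000 → met
5. registered adviser representatives 4 < 5 → not met
6. condition 'manages more than $100 million' holds; custody surprise examination 33 days ago vs limit 30 → not met
7. condition 'uses solicitors' holds; business-continuity plan absent → not met
8. cybersecurity assessment 123 days ago vs limit 120 → not met
9. designated compliance officers 1 < 2 → not met
Not met: 7 of 9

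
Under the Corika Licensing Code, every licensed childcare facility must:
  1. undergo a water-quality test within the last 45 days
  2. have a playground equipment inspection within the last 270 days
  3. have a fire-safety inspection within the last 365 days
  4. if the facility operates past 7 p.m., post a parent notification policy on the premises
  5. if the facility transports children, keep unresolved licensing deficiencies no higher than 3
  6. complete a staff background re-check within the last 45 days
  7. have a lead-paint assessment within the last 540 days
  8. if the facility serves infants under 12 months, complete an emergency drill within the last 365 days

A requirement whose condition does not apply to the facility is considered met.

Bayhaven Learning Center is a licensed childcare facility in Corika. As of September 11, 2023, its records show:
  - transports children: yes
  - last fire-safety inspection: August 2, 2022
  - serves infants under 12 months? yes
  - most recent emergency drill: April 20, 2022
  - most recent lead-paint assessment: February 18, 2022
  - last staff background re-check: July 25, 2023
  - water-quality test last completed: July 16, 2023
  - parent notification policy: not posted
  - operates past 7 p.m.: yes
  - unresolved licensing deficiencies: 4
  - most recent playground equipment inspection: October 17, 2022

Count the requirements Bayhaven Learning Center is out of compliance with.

1. water-quality test 57 days ago vs limit 45 → not met
2. playground equipment inspection 329 days ago vs limit 270 → not met
3. fire-safety inspection 405 days ago vs limit 365 → not met
4. condition 'operates past 7 p.m.' holds; parent notification policy absent → not met
5. condition 'transports children' holds; unresolved licensing deficiencies 4 > 3 → not met
6. staff background re-check 48 days ago vs limit 45 → not met
7. lead-paint assessment 570 days ago vs limit 540 → not met
8. condition 'serves infants under 12 months' holds; emergency drill 509 days ago vs limit 365 → not met
Not met: 8 of 8

8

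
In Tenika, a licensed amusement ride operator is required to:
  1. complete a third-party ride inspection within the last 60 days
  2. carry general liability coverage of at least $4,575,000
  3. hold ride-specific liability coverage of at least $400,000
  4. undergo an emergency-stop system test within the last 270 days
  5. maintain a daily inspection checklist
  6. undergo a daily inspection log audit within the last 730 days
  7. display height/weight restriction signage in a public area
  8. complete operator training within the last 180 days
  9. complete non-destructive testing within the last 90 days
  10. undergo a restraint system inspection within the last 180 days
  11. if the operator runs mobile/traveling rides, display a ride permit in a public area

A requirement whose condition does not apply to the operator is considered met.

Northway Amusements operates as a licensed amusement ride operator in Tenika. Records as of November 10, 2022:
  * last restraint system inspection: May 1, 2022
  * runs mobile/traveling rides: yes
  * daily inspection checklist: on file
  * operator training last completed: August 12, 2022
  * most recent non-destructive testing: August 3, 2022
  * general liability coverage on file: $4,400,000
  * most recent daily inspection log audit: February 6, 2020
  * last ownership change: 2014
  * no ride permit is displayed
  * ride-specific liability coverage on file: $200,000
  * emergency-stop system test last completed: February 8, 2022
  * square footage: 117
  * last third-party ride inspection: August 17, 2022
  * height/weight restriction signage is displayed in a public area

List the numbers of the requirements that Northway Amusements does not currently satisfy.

1, 2, 3, 4, 6, 9, 10, 11

1. third-party ride inspection 85 days ago vs limit 60 → not met
2. general liability coverage $4,400,000 < $4,575,000 → not met
3. ride-specific liability coverage $200,000 < $400,000 → not met
4. emergency-stop system test 275 days ago vs limit 270 → not met
5. daily inspection checklist present → met
6. daily inspection log audit 1008 days ago vs limit 730 → not met
7. height/weight restriction signage present → met
8. operator training 90 days ago vs limit 180 → met
9. non-destructive testing 99 days ago vs limit 90 → not met
10. restraint system inspection 193 days ago vs limit 180 → not met
11. condition 'runs mobile/traveling rides' holds; ride permit absent → not met
Not met: 1, 2, 3, 4, 6, 9, 10, 11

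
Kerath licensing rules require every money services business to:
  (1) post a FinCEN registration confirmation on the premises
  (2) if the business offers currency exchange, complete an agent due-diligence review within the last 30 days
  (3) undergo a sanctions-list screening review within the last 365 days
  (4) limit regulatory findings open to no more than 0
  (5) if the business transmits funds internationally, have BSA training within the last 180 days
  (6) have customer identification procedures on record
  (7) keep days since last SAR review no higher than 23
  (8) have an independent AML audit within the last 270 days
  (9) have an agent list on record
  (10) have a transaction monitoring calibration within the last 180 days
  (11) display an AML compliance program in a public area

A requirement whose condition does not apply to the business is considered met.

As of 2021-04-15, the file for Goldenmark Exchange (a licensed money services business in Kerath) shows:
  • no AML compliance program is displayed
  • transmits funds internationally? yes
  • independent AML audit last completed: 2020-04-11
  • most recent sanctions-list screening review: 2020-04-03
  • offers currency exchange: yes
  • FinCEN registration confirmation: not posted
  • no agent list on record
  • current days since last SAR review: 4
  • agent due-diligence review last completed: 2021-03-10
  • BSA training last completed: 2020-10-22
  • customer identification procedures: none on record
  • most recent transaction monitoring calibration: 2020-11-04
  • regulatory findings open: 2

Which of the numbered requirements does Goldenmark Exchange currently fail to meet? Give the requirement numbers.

1. FinCEN registration confirmation absent → not met
2. condition 'offers currency exchange' holds; agent due-diligence review 36 days ago vs limit 30 → not met
3. sanctions-list screening review 377 days ago vs limit 365 → not met
4. regulatory findings open 2 > 0 → not met
5. condition 'transmits funds internationally' holds; BSA training 175 days ago vs limit 180 → met
6. customer identification procedures absent → not met
7. days since last SAR review 4 ≤ 23 → met
8. independent AML audit 369 days ago vs limit 270 → not met
9. agent list absent → not met
10. transaction monitoring calibration 162 days ago vs limit 180 → met
11. AML compliance program absent → not met
Not met: 1, 2, 3, 4, 6, 8, 9, 11

1, 2, 3, 4, 6, 8, 9, 11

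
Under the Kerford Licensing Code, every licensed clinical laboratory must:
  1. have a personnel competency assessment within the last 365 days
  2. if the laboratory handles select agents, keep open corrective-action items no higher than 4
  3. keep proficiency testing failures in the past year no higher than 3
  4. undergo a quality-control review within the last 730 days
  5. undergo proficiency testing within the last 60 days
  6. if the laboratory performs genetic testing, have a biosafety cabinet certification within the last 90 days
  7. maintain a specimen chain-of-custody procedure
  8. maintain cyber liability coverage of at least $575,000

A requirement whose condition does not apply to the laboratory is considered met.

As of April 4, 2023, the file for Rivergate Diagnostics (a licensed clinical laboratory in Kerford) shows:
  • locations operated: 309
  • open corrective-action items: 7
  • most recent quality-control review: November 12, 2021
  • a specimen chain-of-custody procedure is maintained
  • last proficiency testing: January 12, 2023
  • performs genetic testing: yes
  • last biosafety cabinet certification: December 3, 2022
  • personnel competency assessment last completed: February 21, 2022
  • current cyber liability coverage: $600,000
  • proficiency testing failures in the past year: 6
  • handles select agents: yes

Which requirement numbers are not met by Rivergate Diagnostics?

1. personnel competency assessment 407 days ago vs limit 365 → not met
2. condition 'handles select agents' holds; open corrective-action items 7 > 4 → not met
3. proficiency testing failures in the past year 6 > 3 → not met
4. quality-control review 508 days ago vs limit 730 → met
5. proficiency testing 82 days ago vs limit 60 → not met
6. condition 'performs genetic testing' holds; biosafety cabinet certification 122 days ago vs limit 90 → not met
7. specimen chain-of-custody procedure present → met
8. cyber liability coverage $600,000 ≥ $575,000 → met
Not met: 1, 2, 3, 5, 6

1, 2, 3, 5, 6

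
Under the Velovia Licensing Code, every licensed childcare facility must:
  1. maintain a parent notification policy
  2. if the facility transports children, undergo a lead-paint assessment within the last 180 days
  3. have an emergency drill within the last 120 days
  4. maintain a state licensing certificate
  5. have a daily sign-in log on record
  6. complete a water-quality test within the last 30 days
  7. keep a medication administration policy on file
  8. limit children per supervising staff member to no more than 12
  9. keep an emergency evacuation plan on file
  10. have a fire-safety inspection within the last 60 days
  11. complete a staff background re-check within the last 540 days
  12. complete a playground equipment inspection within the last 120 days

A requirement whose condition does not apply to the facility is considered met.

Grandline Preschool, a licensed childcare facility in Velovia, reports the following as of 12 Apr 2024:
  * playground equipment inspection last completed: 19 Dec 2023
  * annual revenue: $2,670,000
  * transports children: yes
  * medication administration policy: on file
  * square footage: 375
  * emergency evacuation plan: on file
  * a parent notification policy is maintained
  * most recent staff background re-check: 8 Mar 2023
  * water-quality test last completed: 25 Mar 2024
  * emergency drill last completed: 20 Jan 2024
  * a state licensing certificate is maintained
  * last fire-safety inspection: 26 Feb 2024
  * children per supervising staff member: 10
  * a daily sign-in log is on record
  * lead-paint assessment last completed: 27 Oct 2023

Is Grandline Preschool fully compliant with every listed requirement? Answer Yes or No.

Yes

1. parent notification policy present → met
2. condition 'transports children' holds; lead-paint assessment 168 days ago vs limit 180 → met
3. emergency drill 83 days ago vs limit 120 → met
4. state licensing certificate present → met
5. daily sign-in log present → met
6. water-quality test 18 days ago vs limit 30 → met
7. medication administration policy present → met
8. children per supervising staff member 10 ≤ 12 → met
9. emergency evacuation plan present → met
10. fire-safety inspection 46 days ago vs limit 60 → met
11. staff background re-check 401 days ago vs limit 540 → met
12. playground equipment inspection 115 days ago vs limit 120 → met
All met.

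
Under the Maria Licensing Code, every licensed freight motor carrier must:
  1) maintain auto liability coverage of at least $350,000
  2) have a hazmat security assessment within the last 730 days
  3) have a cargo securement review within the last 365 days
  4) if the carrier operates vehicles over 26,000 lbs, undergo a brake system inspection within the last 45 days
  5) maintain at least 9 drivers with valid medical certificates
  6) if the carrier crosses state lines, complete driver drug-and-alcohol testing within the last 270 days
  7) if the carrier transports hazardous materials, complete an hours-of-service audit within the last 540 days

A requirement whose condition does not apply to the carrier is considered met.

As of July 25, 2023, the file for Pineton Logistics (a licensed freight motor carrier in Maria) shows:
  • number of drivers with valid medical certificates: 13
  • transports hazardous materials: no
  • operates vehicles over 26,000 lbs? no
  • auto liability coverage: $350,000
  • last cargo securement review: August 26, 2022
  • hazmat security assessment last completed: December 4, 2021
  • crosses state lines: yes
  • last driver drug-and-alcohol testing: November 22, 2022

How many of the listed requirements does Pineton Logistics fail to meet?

0

1. auto liability coverage $350,000 ≥ $350,000 → met
2. hazmat security assessment 598 days ago vs limit 730 → met
3. cargo securement review 333 days ago vs limit 365 → met
4. condition 'operates vehicles over 26,000 lbs' does not hold → requirement n/a → met
5. drivers with valid medical certificates 13 ≥ 9 → met
6. condition 'crosses state lines' holds; driver drug-and-alcohol testing 245 days ago vs limit 270 → met
7. condition 'transports hazardous materials' does not hold → requirement n/a → met
Not met: 0 of 7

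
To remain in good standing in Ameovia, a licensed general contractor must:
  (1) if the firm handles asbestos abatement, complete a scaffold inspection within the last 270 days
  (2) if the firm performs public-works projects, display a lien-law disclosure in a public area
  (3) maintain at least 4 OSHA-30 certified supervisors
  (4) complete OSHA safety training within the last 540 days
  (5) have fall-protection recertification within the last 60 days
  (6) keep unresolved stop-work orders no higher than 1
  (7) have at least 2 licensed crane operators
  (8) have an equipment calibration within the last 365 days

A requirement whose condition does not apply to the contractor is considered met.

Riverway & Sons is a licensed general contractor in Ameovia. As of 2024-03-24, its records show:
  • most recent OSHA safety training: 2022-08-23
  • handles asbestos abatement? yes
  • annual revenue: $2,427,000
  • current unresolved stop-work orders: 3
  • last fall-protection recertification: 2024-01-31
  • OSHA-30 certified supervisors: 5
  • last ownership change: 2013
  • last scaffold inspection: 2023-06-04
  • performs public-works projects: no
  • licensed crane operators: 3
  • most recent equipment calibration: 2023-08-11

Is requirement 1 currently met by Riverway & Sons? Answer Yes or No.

1. condition 'handles asbestos abatement' holds; scaffold inspection 294 days ago vs limit 270 → not met

No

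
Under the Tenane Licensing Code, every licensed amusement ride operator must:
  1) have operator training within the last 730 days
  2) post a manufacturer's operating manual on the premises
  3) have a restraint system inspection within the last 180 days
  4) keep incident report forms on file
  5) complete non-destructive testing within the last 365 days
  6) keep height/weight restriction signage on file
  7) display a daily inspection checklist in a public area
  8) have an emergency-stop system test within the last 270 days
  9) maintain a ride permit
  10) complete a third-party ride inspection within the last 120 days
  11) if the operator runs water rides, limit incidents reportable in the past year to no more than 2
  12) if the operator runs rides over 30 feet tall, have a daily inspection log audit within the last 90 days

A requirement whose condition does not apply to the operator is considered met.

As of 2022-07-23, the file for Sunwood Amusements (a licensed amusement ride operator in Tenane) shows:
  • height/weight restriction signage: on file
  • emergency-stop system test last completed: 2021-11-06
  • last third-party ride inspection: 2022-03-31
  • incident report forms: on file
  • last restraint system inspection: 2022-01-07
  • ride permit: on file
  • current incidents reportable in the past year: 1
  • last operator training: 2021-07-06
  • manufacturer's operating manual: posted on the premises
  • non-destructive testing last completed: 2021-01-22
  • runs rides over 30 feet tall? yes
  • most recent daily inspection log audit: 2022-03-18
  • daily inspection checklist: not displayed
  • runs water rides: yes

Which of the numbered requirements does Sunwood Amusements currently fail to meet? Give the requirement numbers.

1. operator training 382 days ago vs limit 730 → met
2. manufacturer's operating manual present → met
3. restraint system inspection 197 days ago vs limit 180 → not met
4. incident report forms present → met
5. non-destructive testing 547 days ago vs limit 365 → not met
6. height/weight restriction signage present → met
7. daily inspection checklist absent → not met
8. emergency-stop system test 259 days ago vs limit 270 → met
9. ride permit present → met
10. third-party ride inspection 114 days ago vs limit 120 → met
11. condition 'runs water rides' holds; incidents reportable in the past year 1 ≤ 2 → met
12. condition 'runs rides over 30 feet tall' holds; daily inspection log audit 127 days ago vs limit 90 → not met
Not met: 3, 5, 7, 12

3, 5, 7, 12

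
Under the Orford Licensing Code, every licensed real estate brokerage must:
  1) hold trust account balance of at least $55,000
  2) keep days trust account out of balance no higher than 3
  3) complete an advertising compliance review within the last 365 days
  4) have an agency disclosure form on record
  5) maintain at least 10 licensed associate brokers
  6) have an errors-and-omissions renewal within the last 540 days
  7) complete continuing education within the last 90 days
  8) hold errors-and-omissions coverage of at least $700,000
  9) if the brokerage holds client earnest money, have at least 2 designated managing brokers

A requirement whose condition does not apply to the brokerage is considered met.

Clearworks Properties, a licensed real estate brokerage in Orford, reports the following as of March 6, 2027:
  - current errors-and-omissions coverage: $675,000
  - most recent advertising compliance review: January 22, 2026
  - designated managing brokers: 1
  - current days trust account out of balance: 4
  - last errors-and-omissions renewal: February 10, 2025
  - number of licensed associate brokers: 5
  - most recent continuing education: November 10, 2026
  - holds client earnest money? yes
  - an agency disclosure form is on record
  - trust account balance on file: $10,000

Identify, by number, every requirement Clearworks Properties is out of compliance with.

1, 2, 3, 5, 6, 7, 8, 9

1. trust account balance $10,000 < $55,000 → not met
2. days trust account out of balance 4 > 3 → not met
3. advertising compliance review 408 days ago vs limit 365 → not met
4. agency disclosure form present → met
5. licensed associate brokers 5 < 10 → not met
6. errors-and-omissions renewal 754 days ago vs limit 540 → not met
7. continuing education 116 days ago vs limit 90 → not met
8. errors-and-omissions coverage $675,000 < $700,000 → not met
9. condition 'holds client earnest money' holds; designated managing brokers 1 < 2 → not met
Not met: 1, 2, 3, 5, 6, 7, 8, 9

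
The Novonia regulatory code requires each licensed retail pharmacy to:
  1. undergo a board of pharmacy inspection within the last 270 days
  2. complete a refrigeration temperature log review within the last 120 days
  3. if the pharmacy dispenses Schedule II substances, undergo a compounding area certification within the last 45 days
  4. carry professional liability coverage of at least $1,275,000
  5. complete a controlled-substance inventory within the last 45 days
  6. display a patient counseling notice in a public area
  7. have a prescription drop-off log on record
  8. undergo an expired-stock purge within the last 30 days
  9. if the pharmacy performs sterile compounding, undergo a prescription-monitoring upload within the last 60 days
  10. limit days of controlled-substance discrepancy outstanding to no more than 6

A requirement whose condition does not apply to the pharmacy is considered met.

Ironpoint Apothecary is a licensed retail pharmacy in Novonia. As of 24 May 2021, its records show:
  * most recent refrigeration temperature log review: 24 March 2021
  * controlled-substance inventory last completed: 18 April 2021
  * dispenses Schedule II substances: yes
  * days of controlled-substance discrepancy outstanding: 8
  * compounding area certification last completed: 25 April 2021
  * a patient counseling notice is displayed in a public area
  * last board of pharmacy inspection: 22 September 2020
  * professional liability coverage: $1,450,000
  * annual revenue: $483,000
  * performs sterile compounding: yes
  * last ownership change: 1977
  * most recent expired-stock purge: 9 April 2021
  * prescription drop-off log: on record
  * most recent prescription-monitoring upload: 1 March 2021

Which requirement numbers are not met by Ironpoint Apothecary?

1. board of pharmacy inspection 244 days ago vs limit 270 → met
2. refrigeration temperature log review 61 days ago vs limit 120 → met
3. condition 'dispenses Schedule II substances' holds; compounding area certification 29 days ago vs limit 45 → met
4. professional liability coverage $1,450,000 ≥ $1,275,000 → met
5. controlled-substance inventory 36 days ago vs limit 45 → met
6. patient counseling notice present → met
7. prescription drop-off log present → met
8. expired-stock purge 45 days ago vs limit 30 → not met
9. condition 'performs sterile compounding' holds; prescription-monitoring upload 84 days ago vs limit 60 → not met
10. days of controlled-substance discrepancy outstanding 8 > 6 → not met
Not met: 8, 9, 10

8, 9, 10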